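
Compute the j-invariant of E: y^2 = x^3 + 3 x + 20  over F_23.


Delta = -16(4 a^3 + 27 b^2) mod 23 = 19
-1728 * (4 a)^3 = -1728 * (4*3)^3 mod 23 = 14
j = 14 * 19^(-1) mod 23 = 8

j = 8 (mod 23)


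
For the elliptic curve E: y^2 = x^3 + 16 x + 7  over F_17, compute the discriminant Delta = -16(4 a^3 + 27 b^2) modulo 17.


4 a^3 + 27 b^2 = 4*16^3 + 27*7^2 = 16384 + 1323 = 17707
Delta = -16 * (17707) = -283312
Delta mod 17 = 10

Delta = 10 (mod 17)


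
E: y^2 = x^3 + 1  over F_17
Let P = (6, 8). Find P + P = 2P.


Doubling: s = (3 x1^2 + a) / (2 y1)
s = (3*6^2 + 0) / (2*8) mod 17 = 11
x3 = s^2 - 2 x1 mod 17 = 11^2 - 2*6 = 7
y3 = s (x1 - x3) - y1 mod 17 = 11 * (6 - 7) - 8 = 15

2P = (7, 15)


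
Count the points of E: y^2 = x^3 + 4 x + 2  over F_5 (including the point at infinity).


For each x in F_5, count y with y^2 = x^3 + 4 x + 2 mod 5:
  x = 3: RHS = 1, y in [1, 4]  -> 2 point(s)
Affine points: 2. Add the point at infinity: total = 3.

#E(F_5) = 3


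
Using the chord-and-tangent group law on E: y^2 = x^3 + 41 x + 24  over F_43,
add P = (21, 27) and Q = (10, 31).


P != Q, so use the chord formula.
s = (y2 - y1) / (x2 - x1) = (4) / (32) mod 43 = 27
x3 = s^2 - x1 - x2 mod 43 = 27^2 - 21 - 10 = 10
y3 = s (x1 - x3) - y1 mod 43 = 27 * (21 - 10) - 27 = 12

P + Q = (10, 12)


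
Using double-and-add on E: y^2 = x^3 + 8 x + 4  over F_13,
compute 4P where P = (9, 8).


k = 4 = 100_2 (binary, LSB first: 001)
Double-and-add from P = (9, 8):
  bit 0 = 0: acc unchanged = O
  bit 1 = 0: acc unchanged = O
  bit 2 = 1: acc = O + (4, 10) = (4, 10)

4P = (4, 10)


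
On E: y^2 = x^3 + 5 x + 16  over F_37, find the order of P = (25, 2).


Compute successive multiples of P until we hit O:
  1P = (25, 2)
  2P = (34, 23)
  3P = (4, 10)
  4P = (36, 11)
  5P = (10, 17)
  6P = (3, 13)
  7P = (0, 4)
  8P = (11, 25)
  ... (continuing to 37P)
  37P = O

ord(P) = 37


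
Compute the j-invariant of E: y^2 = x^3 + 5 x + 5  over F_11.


Delta = -16(4 a^3 + 27 b^2) mod 11 = 10
-1728 * (4 a)^3 = -1728 * (4*5)^3 mod 11 = 8
j = 8 * 10^(-1) mod 11 = 3

j = 3 (mod 11)


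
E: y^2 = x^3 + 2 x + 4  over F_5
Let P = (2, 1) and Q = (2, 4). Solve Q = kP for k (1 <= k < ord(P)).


Enumerate multiples of P until we hit Q = (2, 4):
  1P = (2, 1)
  2P = (0, 3)
  3P = (4, 1)
  4P = (4, 4)
  5P = (0, 2)
  6P = (2, 4)
Match found at i = 6.

k = 6


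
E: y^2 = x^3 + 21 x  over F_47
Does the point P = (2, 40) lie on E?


Check whether y^2 = x^3 + 21 x + 0 (mod 47) for (x, y) = (2, 40).
LHS: y^2 = 40^2 mod 47 = 2
RHS: x^3 + 21 x + 0 = 2^3 + 21*2 + 0 mod 47 = 3
LHS != RHS

No, not on the curve


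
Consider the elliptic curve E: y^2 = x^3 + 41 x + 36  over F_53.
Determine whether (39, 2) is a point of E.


Check whether y^2 = x^3 + 41 x + 36 (mod 53) for (x, y) = (39, 2).
LHS: y^2 = 2^2 mod 53 = 4
RHS: x^3 + 41 x + 36 = 39^3 + 41*39 + 36 mod 53 = 4
LHS = RHS

Yes, on the curve


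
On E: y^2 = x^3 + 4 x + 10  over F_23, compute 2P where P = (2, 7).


Doubling: s = (3 x1^2 + a) / (2 y1)
s = (3*2^2 + 4) / (2*7) mod 23 = 11
x3 = s^2 - 2 x1 mod 23 = 11^2 - 2*2 = 2
y3 = s (x1 - x3) - y1 mod 23 = 11 * (2 - 2) - 7 = 16

2P = (2, 16)


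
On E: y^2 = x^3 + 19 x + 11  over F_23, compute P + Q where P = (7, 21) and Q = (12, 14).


P != Q, so use the chord formula.
s = (y2 - y1) / (x2 - x1) = (16) / (5) mod 23 = 17
x3 = s^2 - x1 - x2 mod 23 = 17^2 - 7 - 12 = 17
y3 = s (x1 - x3) - y1 mod 23 = 17 * (7 - 17) - 21 = 16

P + Q = (17, 16)


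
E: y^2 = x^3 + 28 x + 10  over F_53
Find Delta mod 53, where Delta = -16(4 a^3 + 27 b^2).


4 a^3 + 27 b^2 = 4*28^3 + 27*10^2 = 87808 + 2700 = 90508
Delta = -16 * (90508) = -1448128
Delta mod 53 = 44

Delta = 44 (mod 53)


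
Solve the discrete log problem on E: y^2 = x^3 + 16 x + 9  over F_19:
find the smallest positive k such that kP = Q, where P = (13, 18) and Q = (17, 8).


Enumerate multiples of P until we hit Q = (17, 8):
  1P = (13, 18)
  2P = (18, 7)
  3P = (5, 10)
  4P = (2, 12)
  5P = (1, 11)
  6P = (6, 13)
  7P = (4, 2)
  8P = (0, 3)
  9P = (17, 11)
  10P = (17, 8)
Match found at i = 10.

k = 10


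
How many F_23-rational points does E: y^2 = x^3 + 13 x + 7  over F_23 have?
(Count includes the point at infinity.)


For each x in F_23, count y with y^2 = x^3 + 13 x + 7 mod 23:
  x = 2: RHS = 18, y in [8, 15]  -> 2 point(s)
  x = 3: RHS = 4, y in [2, 21]  -> 2 point(s)
  x = 4: RHS = 8, y in [10, 13]  -> 2 point(s)
  x = 5: RHS = 13, y in [6, 17]  -> 2 point(s)
  x = 6: RHS = 2, y in [5, 18]  -> 2 point(s)
  x = 7: RHS = 4, y in [2, 21]  -> 2 point(s)
  x = 8: RHS = 2, y in [5, 18]  -> 2 point(s)
  x = 9: RHS = 2, y in [5, 18]  -> 2 point(s)
  x = 11: RHS = 9, y in [3, 20]  -> 2 point(s)
  x = 13: RHS = 4, y in [2, 21]  -> 2 point(s)
  x = 14: RHS = 12, y in [9, 14]  -> 2 point(s)
  x = 15: RHS = 12, y in [9, 14]  -> 2 point(s)
  x = 17: RHS = 12, y in [9, 14]  -> 2 point(s)
  x = 18: RHS = 1, y in [1, 22]  -> 2 point(s)
  x = 19: RHS = 6, y in [11, 12]  -> 2 point(s)
  x = 22: RHS = 16, y in [4, 19]  -> 2 point(s)
Affine points: 32. Add the point at infinity: total = 33.

#E(F_23) = 33


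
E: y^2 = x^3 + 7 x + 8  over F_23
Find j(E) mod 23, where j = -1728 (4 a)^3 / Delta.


Delta = -16(4 a^3 + 27 b^2) mod 23 = 11
-1728 * (4 a)^3 = -1728 * (4*7)^3 mod 23 = 16
j = 16 * 11^(-1) mod 23 = 14

j = 14 (mod 23)


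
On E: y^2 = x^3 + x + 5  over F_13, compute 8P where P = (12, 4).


k = 8 = 1000_2 (binary, LSB first: 0001)
Double-and-add from P = (12, 4):
  bit 0 = 0: acc unchanged = O
  bit 1 = 0: acc unchanged = O
  bit 2 = 0: acc unchanged = O
  bit 3 = 1: acc = O + (12, 9) = (12, 9)

8P = (12, 9)


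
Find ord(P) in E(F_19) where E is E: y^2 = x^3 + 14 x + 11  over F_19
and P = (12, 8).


Compute successive multiples of P until we hit O:
  1P = (12, 8)
  2P = (4, 6)
  3P = (9, 7)
  4P = (15, 10)
  5P = (3, 17)
  6P = (5, 4)
  7P = (0, 7)
  8P = (14, 14)
  ... (continuing to 25P)
  25P = O

ord(P) = 25


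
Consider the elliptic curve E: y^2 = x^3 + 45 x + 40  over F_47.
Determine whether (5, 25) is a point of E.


Check whether y^2 = x^3 + 45 x + 40 (mod 47) for (x, y) = (5, 25).
LHS: y^2 = 25^2 mod 47 = 14
RHS: x^3 + 45 x + 40 = 5^3 + 45*5 + 40 mod 47 = 14
LHS = RHS

Yes, on the curve


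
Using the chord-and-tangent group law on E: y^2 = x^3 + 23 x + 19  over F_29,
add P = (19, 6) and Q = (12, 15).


P != Q, so use the chord formula.
s = (y2 - y1) / (x2 - x1) = (9) / (22) mod 29 = 7
x3 = s^2 - x1 - x2 mod 29 = 7^2 - 19 - 12 = 18
y3 = s (x1 - x3) - y1 mod 29 = 7 * (19 - 18) - 6 = 1

P + Q = (18, 1)


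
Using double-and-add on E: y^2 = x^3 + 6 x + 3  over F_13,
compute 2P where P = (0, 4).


k = 2 = 10_2 (binary, LSB first: 01)
Double-and-add from P = (0, 4):
  bit 0 = 0: acc unchanged = O
  bit 1 = 1: acc = O + (3, 10) = (3, 10)

2P = (3, 10)


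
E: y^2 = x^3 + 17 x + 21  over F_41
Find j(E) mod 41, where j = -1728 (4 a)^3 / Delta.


Delta = -16(4 a^3 + 27 b^2) mod 41 = 12
-1728 * (4 a)^3 = -1728 * (4*17)^3 mod 41 = 23
j = 23 * 12^(-1) mod 41 = 19

j = 19 (mod 41)


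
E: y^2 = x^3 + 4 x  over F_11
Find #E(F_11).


For each x in F_11, count y with y^2 = x^3 + 4 x + 0 mod 11:
  x = 0: RHS = 0, y in [0]  -> 1 point(s)
  x = 1: RHS = 5, y in [4, 7]  -> 2 point(s)
  x = 2: RHS = 5, y in [4, 7]  -> 2 point(s)
  x = 4: RHS = 3, y in [5, 6]  -> 2 point(s)
  x = 6: RHS = 9, y in [3, 8]  -> 2 point(s)
  x = 8: RHS = 5, y in [4, 7]  -> 2 point(s)
Affine points: 11. Add the point at infinity: total = 12.

#E(F_11) = 12


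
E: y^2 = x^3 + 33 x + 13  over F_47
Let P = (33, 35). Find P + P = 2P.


Doubling: s = (3 x1^2 + a) / (2 y1)
s = (3*33^2 + 33) / (2*35) mod 47 = 27
x3 = s^2 - 2 x1 mod 47 = 27^2 - 2*33 = 5
y3 = s (x1 - x3) - y1 mod 47 = 27 * (33 - 5) - 35 = 16

2P = (5, 16)


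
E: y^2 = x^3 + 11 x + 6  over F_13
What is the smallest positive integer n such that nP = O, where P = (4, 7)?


Compute successive multiples of P until we hit O:
  1P = (4, 7)
  2P = (2, 7)
  3P = (7, 6)
  4P = (5, 2)
  5P = (3, 1)
  6P = (3, 12)
  7P = (5, 11)
  8P = (7, 7)
  ... (continuing to 11P)
  11P = O

ord(P) = 11


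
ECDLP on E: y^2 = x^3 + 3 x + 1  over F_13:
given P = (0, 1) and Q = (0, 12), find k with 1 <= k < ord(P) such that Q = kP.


Enumerate multiples of P until we hit Q = (0, 12):
  1P = (0, 1)
  2P = (12, 7)
  3P = (11, 0)
  4P = (12, 6)
  5P = (0, 12)
Match found at i = 5.

k = 5


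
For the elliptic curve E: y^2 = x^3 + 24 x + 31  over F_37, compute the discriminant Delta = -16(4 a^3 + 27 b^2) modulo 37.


4 a^3 + 27 b^2 = 4*24^3 + 27*31^2 = 55296 + 25947 = 81243
Delta = -16 * (81243) = -1299888
Delta mod 37 = 33

Delta = 33 (mod 37)


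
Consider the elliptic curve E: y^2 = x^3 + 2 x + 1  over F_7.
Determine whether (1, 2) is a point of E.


Check whether y^2 = x^3 + 2 x + 1 (mod 7) for (x, y) = (1, 2).
LHS: y^2 = 2^2 mod 7 = 4
RHS: x^3 + 2 x + 1 = 1^3 + 2*1 + 1 mod 7 = 4
LHS = RHS

Yes, on the curve


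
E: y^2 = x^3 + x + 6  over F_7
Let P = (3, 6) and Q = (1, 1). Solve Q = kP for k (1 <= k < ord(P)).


Enumerate multiples of P until we hit Q = (1, 1):
  1P = (3, 6)
  2P = (1, 1)
Match found at i = 2.

k = 2


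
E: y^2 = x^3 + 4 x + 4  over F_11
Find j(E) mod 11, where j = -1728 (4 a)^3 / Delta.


Delta = -16(4 a^3 + 27 b^2) mod 11 = 3
-1728 * (4 a)^3 = -1728 * (4*4)^3 mod 11 = 7
j = 7 * 3^(-1) mod 11 = 6

j = 6 (mod 11)


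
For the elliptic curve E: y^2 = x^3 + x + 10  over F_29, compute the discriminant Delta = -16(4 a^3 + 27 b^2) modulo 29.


4 a^3 + 27 b^2 = 4*1^3 + 27*10^2 = 4 + 2700 = 2704
Delta = -16 * (2704) = -43264
Delta mod 29 = 4

Delta = 4 (mod 29)


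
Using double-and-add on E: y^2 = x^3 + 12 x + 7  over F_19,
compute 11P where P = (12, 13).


k = 11 = 1011_2 (binary, LSB first: 1101)
Double-and-add from P = (12, 13):
  bit 0 = 1: acc = O + (12, 13) = (12, 13)
  bit 1 = 1: acc = (12, 13) + (15, 3) = (1, 1)
  bit 2 = 0: acc unchanged = (1, 1)
  bit 3 = 1: acc = (1, 1) + (0, 11) = (4, 10)

11P = (4, 10)


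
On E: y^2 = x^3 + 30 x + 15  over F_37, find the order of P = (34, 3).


Compute successive multiples of P until we hit O:
  1P = (34, 3)
  2P = (13, 30)
  3P = (6, 35)
  4P = (27, 26)
  5P = (17, 31)
  6P = (22, 36)
  7P = (14, 16)
  8P = (23, 25)
  ... (continuing to 47P)
  47P = O

ord(P) = 47


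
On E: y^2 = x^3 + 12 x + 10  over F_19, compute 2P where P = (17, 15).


Doubling: s = (3 x1^2 + a) / (2 y1)
s = (3*17^2 + 12) / (2*15) mod 19 = 16
x3 = s^2 - 2 x1 mod 19 = 16^2 - 2*17 = 13
y3 = s (x1 - x3) - y1 mod 19 = 16 * (17 - 13) - 15 = 11

2P = (13, 11)


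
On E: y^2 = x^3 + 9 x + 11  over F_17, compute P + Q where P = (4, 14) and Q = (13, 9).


P != Q, so use the chord formula.
s = (y2 - y1) / (x2 - x1) = (12) / (9) mod 17 = 7
x3 = s^2 - x1 - x2 mod 17 = 7^2 - 4 - 13 = 15
y3 = s (x1 - x3) - y1 mod 17 = 7 * (4 - 15) - 14 = 11

P + Q = (15, 11)


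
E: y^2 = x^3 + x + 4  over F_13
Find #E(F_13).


For each x in F_13, count y with y^2 = x^3 + 1 x + 4 mod 13:
  x = 0: RHS = 4, y in [2, 11]  -> 2 point(s)
  x = 2: RHS = 1, y in [1, 12]  -> 2 point(s)
  x = 5: RHS = 4, y in [2, 11]  -> 2 point(s)
  x = 7: RHS = 3, y in [4, 9]  -> 2 point(s)
  x = 8: RHS = 4, y in [2, 11]  -> 2 point(s)
  x = 9: RHS = 1, y in [1, 12]  -> 2 point(s)
  x = 10: RHS = 0, y in [0]  -> 1 point(s)
Affine points: 13. Add the point at infinity: total = 14.

#E(F_13) = 14


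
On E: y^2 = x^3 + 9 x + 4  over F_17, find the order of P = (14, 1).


Compute successive multiples of P until we hit O:
  1P = (14, 1)
  2P = (7, 6)
  3P = (9, 10)
  4P = (2, 8)
  5P = (5, 15)
  6P = (0, 15)
  7P = (4, 6)
  8P = (12, 15)
  ... (continuing to 19P)
  19P = O

ord(P) = 19


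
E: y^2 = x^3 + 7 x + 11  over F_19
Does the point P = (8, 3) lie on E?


Check whether y^2 = x^3 + 7 x + 11 (mod 19) for (x, y) = (8, 3).
LHS: y^2 = 3^2 mod 19 = 9
RHS: x^3 + 7 x + 11 = 8^3 + 7*8 + 11 mod 19 = 9
LHS = RHS

Yes, on the curve


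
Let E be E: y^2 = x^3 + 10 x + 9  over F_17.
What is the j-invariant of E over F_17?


Delta = -16(4 a^3 + 27 b^2) mod 17 = 16
-1728 * (4 a)^3 = -1728 * (4*10)^3 mod 17 = 4
j = 4 * 16^(-1) mod 17 = 13

j = 13 (mod 17)


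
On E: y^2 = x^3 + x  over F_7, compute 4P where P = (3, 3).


k = 4 = 100_2 (binary, LSB first: 001)
Double-and-add from P = (3, 3):
  bit 0 = 0: acc unchanged = O
  bit 1 = 0: acc unchanged = O
  bit 2 = 1: acc = O + (0, 0) = (0, 0)

4P = (0, 0)


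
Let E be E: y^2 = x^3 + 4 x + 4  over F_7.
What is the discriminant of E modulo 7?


4 a^3 + 27 b^2 = 4*4^3 + 27*4^2 = 256 + 432 = 688
Delta = -16 * (688) = -11008
Delta mod 7 = 3

Delta = 3 (mod 7)


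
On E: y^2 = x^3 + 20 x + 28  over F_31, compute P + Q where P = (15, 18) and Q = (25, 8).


P != Q, so use the chord formula.
s = (y2 - y1) / (x2 - x1) = (21) / (10) mod 31 = 30
x3 = s^2 - x1 - x2 mod 31 = 30^2 - 15 - 25 = 23
y3 = s (x1 - x3) - y1 mod 31 = 30 * (15 - 23) - 18 = 21

P + Q = (23, 21)


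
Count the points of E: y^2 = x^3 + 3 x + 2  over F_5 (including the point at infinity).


For each x in F_5, count y with y^2 = x^3 + 3 x + 2 mod 5:
  x = 1: RHS = 1, y in [1, 4]  -> 2 point(s)
  x = 2: RHS = 1, y in [1, 4]  -> 2 point(s)
Affine points: 4. Add the point at infinity: total = 5.

#E(F_5) = 5


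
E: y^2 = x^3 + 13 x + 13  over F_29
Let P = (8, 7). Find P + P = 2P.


Doubling: s = (3 x1^2 + a) / (2 y1)
s = (3*8^2 + 13) / (2*7) mod 29 = 25
x3 = s^2 - 2 x1 mod 29 = 25^2 - 2*8 = 0
y3 = s (x1 - x3) - y1 mod 29 = 25 * (8 - 0) - 7 = 19

2P = (0, 19)


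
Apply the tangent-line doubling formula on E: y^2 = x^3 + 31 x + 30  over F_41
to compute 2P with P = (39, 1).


Doubling: s = (3 x1^2 + a) / (2 y1)
s = (3*39^2 + 31) / (2*1) mod 41 = 1
x3 = s^2 - 2 x1 mod 41 = 1^2 - 2*39 = 5
y3 = s (x1 - x3) - y1 mod 41 = 1 * (39 - 5) - 1 = 33

2P = (5, 33)


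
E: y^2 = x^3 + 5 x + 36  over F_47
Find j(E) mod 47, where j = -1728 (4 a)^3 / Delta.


Delta = -16(4 a^3 + 27 b^2) mod 47 = 29
-1728 * (4 a)^3 = -1728 * (4*5)^3 mod 47 = 16
j = 16 * 29^(-1) mod 47 = 20

j = 20 (mod 47)


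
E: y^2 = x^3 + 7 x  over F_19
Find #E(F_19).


For each x in F_19, count y with y^2 = x^3 + 7 x + 0 mod 19:
  x = 0: RHS = 0, y in [0]  -> 1 point(s)
  x = 4: RHS = 16, y in [4, 15]  -> 2 point(s)
  x = 6: RHS = 11, y in [7, 12]  -> 2 point(s)
  x = 8: RHS = 17, y in [6, 13]  -> 2 point(s)
  x = 10: RHS = 6, y in [5, 14]  -> 2 point(s)
  x = 12: RHS = 7, y in [8, 11]  -> 2 point(s)
  x = 14: RHS = 11, y in [7, 12]  -> 2 point(s)
  x = 16: RHS = 9, y in [3, 16]  -> 2 point(s)
  x = 17: RHS = 16, y in [4, 15]  -> 2 point(s)
  x = 18: RHS = 11, y in [7, 12]  -> 2 point(s)
Affine points: 19. Add the point at infinity: total = 20.

#E(F_19) = 20


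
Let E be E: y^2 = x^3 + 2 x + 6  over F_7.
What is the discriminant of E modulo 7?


4 a^3 + 27 b^2 = 4*2^3 + 27*6^2 = 32 + 972 = 1004
Delta = -16 * (1004) = -16064
Delta mod 7 = 1

Delta = 1 (mod 7)


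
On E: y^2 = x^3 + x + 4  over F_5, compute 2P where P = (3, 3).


k = 2 = 10_2 (binary, LSB first: 01)
Double-and-add from P = (3, 3):
  bit 0 = 0: acc unchanged = O
  bit 1 = 1: acc = O + (3, 2) = (3, 2)

2P = (3, 2)


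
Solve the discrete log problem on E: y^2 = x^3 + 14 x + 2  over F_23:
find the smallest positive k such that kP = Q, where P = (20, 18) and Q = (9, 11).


Enumerate multiples of P until we hit Q = (9, 11):
  1P = (20, 18)
  2P = (12, 9)
  3P = (7, 11)
  4P = (5, 6)
  5P = (6, 7)
  6P = (9, 12)
  7P = (0, 18)
  8P = (3, 5)
  9P = (13, 9)
  10P = (17, 22)
  11P = (21, 14)
  12P = (21, 9)
  13P = (17, 1)
  14P = (13, 14)
  15P = (3, 18)
  16P = (0, 5)
  17P = (9, 11)
Match found at i = 17.

k = 17


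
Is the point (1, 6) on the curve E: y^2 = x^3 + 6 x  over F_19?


Check whether y^2 = x^3 + 6 x + 0 (mod 19) for (x, y) = (1, 6).
LHS: y^2 = 6^2 mod 19 = 17
RHS: x^3 + 6 x + 0 = 1^3 + 6*1 + 0 mod 19 = 7
LHS != RHS

No, not on the curve


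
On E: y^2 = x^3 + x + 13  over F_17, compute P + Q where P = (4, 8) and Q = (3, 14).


P != Q, so use the chord formula.
s = (y2 - y1) / (x2 - x1) = (6) / (16) mod 17 = 11
x3 = s^2 - x1 - x2 mod 17 = 11^2 - 4 - 3 = 12
y3 = s (x1 - x3) - y1 mod 17 = 11 * (4 - 12) - 8 = 6

P + Q = (12, 6)


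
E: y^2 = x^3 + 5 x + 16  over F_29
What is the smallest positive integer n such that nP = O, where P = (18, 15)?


Compute successive multiples of P until we hit O:
  1P = (18, 15)
  2P = (16, 25)
  3P = (20, 24)
  4P = (4, 19)
  5P = (13, 25)
  6P = (2, 11)
  7P = (0, 4)
  8P = (12, 8)
  ... (continuing to 26P)
  26P = O

ord(P) = 26


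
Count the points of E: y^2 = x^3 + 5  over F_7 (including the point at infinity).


For each x in F_7, count y with y^2 = x^3 + 0 x + 5 mod 7:
  x = 3: RHS = 4, y in [2, 5]  -> 2 point(s)
  x = 5: RHS = 4, y in [2, 5]  -> 2 point(s)
  x = 6: RHS = 4, y in [2, 5]  -> 2 point(s)
Affine points: 6. Add the point at infinity: total = 7.

#E(F_7) = 7


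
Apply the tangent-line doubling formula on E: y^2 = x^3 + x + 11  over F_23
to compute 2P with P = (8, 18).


Doubling: s = (3 x1^2 + a) / (2 y1)
s = (3*8^2 + 1) / (2*18) mod 23 = 6
x3 = s^2 - 2 x1 mod 23 = 6^2 - 2*8 = 20
y3 = s (x1 - x3) - y1 mod 23 = 6 * (8 - 20) - 18 = 2

2P = (20, 2)


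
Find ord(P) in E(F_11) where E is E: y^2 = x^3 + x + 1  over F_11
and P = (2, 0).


Compute successive multiples of P until we hit O:
  1P = (2, 0)
  2P = O

ord(P) = 2


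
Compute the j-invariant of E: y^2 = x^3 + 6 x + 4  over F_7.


Delta = -16(4 a^3 + 27 b^2) mod 7 = 5
-1728 * (4 a)^3 = -1728 * (4*6)^3 mod 7 = 6
j = 6 * 5^(-1) mod 7 = 4

j = 4 (mod 7)


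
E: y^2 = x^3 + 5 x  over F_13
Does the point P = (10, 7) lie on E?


Check whether y^2 = x^3 + 5 x + 0 (mod 13) for (x, y) = (10, 7).
LHS: y^2 = 7^2 mod 13 = 10
RHS: x^3 + 5 x + 0 = 10^3 + 5*10 + 0 mod 13 = 10
LHS = RHS

Yes, on the curve


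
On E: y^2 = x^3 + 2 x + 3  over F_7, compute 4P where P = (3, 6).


k = 4 = 100_2 (binary, LSB first: 001)
Double-and-add from P = (3, 6):
  bit 0 = 0: acc unchanged = O
  bit 1 = 0: acc unchanged = O
  bit 2 = 1: acc = O + (3, 6) = (3, 6)

4P = (3, 6)


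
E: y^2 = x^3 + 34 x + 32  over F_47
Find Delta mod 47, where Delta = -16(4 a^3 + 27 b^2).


4 a^3 + 27 b^2 = 4*34^3 + 27*32^2 = 157216 + 27648 = 184864
Delta = -16 * (184864) = -2957824
Delta mod 47 = 27

Delta = 27 (mod 47)


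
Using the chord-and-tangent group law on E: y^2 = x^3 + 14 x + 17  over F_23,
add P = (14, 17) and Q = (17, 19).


P != Q, so use the chord formula.
s = (y2 - y1) / (x2 - x1) = (2) / (3) mod 23 = 16
x3 = s^2 - x1 - x2 mod 23 = 16^2 - 14 - 17 = 18
y3 = s (x1 - x3) - y1 mod 23 = 16 * (14 - 18) - 17 = 11

P + Q = (18, 11)


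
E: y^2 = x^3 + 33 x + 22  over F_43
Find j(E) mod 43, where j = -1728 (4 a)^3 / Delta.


Delta = -16(4 a^3 + 27 b^2) mod 43 = 37
-1728 * (4 a)^3 = -1728 * (4*33)^3 mod 43 = 42
j = 42 * 37^(-1) mod 43 = 36

j = 36 (mod 43)


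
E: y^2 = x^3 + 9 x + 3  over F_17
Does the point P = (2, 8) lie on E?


Check whether y^2 = x^3 + 9 x + 3 (mod 17) for (x, y) = (2, 8).
LHS: y^2 = 8^2 mod 17 = 13
RHS: x^3 + 9 x + 3 = 2^3 + 9*2 + 3 mod 17 = 12
LHS != RHS

No, not on the curve


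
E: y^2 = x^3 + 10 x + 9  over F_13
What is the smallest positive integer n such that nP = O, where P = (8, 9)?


Compute successive multiples of P until we hit O:
  1P = (8, 9)
  2P = (0, 10)
  3P = (4, 10)
  4P = (10, 11)
  5P = (9, 3)
  6P = (6, 5)
  7P = (3, 1)
  8P = (3, 12)
  ... (continuing to 15P)
  15P = O

ord(P) = 15


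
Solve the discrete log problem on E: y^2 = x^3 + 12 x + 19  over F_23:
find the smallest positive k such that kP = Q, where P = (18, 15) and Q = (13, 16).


Enumerate multiples of P until we hit Q = (13, 16):
  1P = (18, 15)
  2P = (3, 17)
  3P = (15, 3)
  4P = (6, 10)
  5P = (7, 3)
  6P = (22, 12)
  7P = (8, 12)
  8P = (1, 20)
  9P = (13, 16)
Match found at i = 9.

k = 9


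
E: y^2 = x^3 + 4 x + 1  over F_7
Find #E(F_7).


For each x in F_7, count y with y^2 = x^3 + 4 x + 1 mod 7:
  x = 0: RHS = 1, y in [1, 6]  -> 2 point(s)
  x = 4: RHS = 4, y in [2, 5]  -> 2 point(s)
Affine points: 4. Add the point at infinity: total = 5.

#E(F_7) = 5


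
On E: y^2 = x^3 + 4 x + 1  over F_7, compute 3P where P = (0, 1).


k = 3 = 11_2 (binary, LSB first: 11)
Double-and-add from P = (0, 1):
  bit 0 = 1: acc = O + (0, 1) = (0, 1)
  bit 1 = 1: acc = (0, 1) + (4, 5) = (4, 2)

3P = (4, 2)


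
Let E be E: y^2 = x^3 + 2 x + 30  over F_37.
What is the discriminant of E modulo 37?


4 a^3 + 27 b^2 = 4*2^3 + 27*30^2 = 32 + 24300 = 24332
Delta = -16 * (24332) = -389312
Delta mod 37 = 2

Delta = 2 (mod 37)


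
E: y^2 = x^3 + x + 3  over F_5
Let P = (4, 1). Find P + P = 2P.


Doubling: s = (3 x1^2 + a) / (2 y1)
s = (3*4^2 + 1) / (2*1) mod 5 = 2
x3 = s^2 - 2 x1 mod 5 = 2^2 - 2*4 = 1
y3 = s (x1 - x3) - y1 mod 5 = 2 * (4 - 1) - 1 = 0

2P = (1, 0)


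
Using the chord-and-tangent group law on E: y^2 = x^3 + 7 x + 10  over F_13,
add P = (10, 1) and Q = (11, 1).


P != Q, so use the chord formula.
s = (y2 - y1) / (x2 - x1) = (0) / (1) mod 13 = 0
x3 = s^2 - x1 - x2 mod 13 = 0^2 - 10 - 11 = 5
y3 = s (x1 - x3) - y1 mod 13 = 0 * (10 - 5) - 1 = 12

P + Q = (5, 12)


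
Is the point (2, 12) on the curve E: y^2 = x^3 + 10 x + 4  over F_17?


Check whether y^2 = x^3 + 10 x + 4 (mod 17) for (x, y) = (2, 12).
LHS: y^2 = 12^2 mod 17 = 8
RHS: x^3 + 10 x + 4 = 2^3 + 10*2 + 4 mod 17 = 15
LHS != RHS

No, not on the curve


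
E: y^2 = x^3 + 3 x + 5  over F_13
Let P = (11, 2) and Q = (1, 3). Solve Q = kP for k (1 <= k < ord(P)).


Enumerate multiples of P until we hit Q = (1, 3):
  1P = (11, 2)
  2P = (1, 3)
Match found at i = 2.

k = 2


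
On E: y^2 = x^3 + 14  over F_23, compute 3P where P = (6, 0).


k = 3 = 11_2 (binary, LSB first: 11)
Double-and-add from P = (6, 0):
  bit 0 = 1: acc = O + (6, 0) = (6, 0)
  bit 1 = 1: acc = (6, 0) + O = (6, 0)

3P = (6, 0)


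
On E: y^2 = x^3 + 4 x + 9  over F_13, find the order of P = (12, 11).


Compute successive multiples of P until we hit O:
  1P = (12, 11)
  2P = (1, 12)
  3P = (10, 3)
  4P = (7, 9)
  5P = (3, 3)
  6P = (2, 8)
  7P = (0, 3)
  8P = (0, 10)
  ... (continuing to 15P)
  15P = O

ord(P) = 15


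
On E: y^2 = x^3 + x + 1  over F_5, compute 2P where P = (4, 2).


Doubling: s = (3 x1^2 + a) / (2 y1)
s = (3*4^2 + 1) / (2*2) mod 5 = 1
x3 = s^2 - 2 x1 mod 5 = 1^2 - 2*4 = 3
y3 = s (x1 - x3) - y1 mod 5 = 1 * (4 - 3) - 2 = 4

2P = (3, 4)


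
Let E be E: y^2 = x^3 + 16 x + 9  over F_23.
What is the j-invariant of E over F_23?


Delta = -16(4 a^3 + 27 b^2) mod 23 = 1
-1728 * (4 a)^3 = -1728 * (4*16)^3 mod 23 = 7
j = 7 * 1^(-1) mod 23 = 7

j = 7 (mod 23)


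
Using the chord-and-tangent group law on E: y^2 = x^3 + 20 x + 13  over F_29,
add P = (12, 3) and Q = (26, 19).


P != Q, so use the chord formula.
s = (y2 - y1) / (x2 - x1) = (16) / (14) mod 29 = 26
x3 = s^2 - x1 - x2 mod 29 = 26^2 - 12 - 26 = 0
y3 = s (x1 - x3) - y1 mod 29 = 26 * (12 - 0) - 3 = 19

P + Q = (0, 19)


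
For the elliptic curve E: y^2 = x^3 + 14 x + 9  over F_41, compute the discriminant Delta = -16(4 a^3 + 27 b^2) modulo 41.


4 a^3 + 27 b^2 = 4*14^3 + 27*9^2 = 10976 + 2187 = 13163
Delta = -16 * (13163) = -210608
Delta mod 41 = 9

Delta = 9 (mod 41)


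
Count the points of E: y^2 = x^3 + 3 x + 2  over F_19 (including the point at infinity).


For each x in F_19, count y with y^2 = x^3 + 3 x + 2 mod 19:
  x = 1: RHS = 6, y in [5, 14]  -> 2 point(s)
  x = 2: RHS = 16, y in [4, 15]  -> 2 point(s)
  x = 3: RHS = 0, y in [0]  -> 1 point(s)
  x = 5: RHS = 9, y in [3, 16]  -> 2 point(s)
  x = 7: RHS = 5, y in [9, 10]  -> 2 point(s)
  x = 8: RHS = 6, y in [5, 14]  -> 2 point(s)
  x = 9: RHS = 17, y in [6, 13]  -> 2 point(s)
  x = 10: RHS = 6, y in [5, 14]  -> 2 point(s)
  x = 11: RHS = 17, y in [6, 13]  -> 2 point(s)
  x = 16: RHS = 4, y in [2, 17]  -> 2 point(s)
  x = 17: RHS = 7, y in [8, 11]  -> 2 point(s)
  x = 18: RHS = 17, y in [6, 13]  -> 2 point(s)
Affine points: 23. Add the point at infinity: total = 24.

#E(F_19) = 24


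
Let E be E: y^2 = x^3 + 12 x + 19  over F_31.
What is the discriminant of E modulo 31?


4 a^3 + 27 b^2 = 4*12^3 + 27*19^2 = 6912 + 9747 = 16659
Delta = -16 * (16659) = -266544
Delta mod 31 = 25

Delta = 25 (mod 31)


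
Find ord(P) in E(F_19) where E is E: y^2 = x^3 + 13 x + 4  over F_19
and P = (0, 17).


Compute successive multiples of P until we hit O:
  1P = (0, 17)
  2P = (7, 1)
  3P = (18, 16)
  4P = (2, 0)
  5P = (18, 3)
  6P = (7, 18)
  7P = (0, 2)
  8P = O

ord(P) = 8


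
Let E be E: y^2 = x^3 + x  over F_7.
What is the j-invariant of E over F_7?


Delta = -16(4 a^3 + 27 b^2) mod 7 = 6
-1728 * (4 a)^3 = -1728 * (4*1)^3 mod 7 = 1
j = 1 * 6^(-1) mod 7 = 6

j = 6 (mod 7)


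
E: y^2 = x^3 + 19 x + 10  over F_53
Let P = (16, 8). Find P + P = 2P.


Doubling: s = (3 x1^2 + a) / (2 y1)
s = (3*16^2 + 19) / (2*8) mod 53 = 26
x3 = s^2 - 2 x1 mod 53 = 26^2 - 2*16 = 8
y3 = s (x1 - x3) - y1 mod 53 = 26 * (16 - 8) - 8 = 41

2P = (8, 41)


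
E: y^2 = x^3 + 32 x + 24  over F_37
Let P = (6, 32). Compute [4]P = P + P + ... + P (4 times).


k = 4 = 100_2 (binary, LSB first: 001)
Double-and-add from P = (6, 32):
  bit 0 = 0: acc unchanged = O
  bit 1 = 0: acc unchanged = O
  bit 2 = 1: acc = O + (6, 5) = (6, 5)

4P = (6, 5)


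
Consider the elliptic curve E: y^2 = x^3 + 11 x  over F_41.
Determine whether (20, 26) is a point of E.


Check whether y^2 = x^3 + 11 x + 0 (mod 41) for (x, y) = (20, 26).
LHS: y^2 = 26^2 mod 41 = 20
RHS: x^3 + 11 x + 0 = 20^3 + 11*20 + 0 mod 41 = 20
LHS = RHS

Yes, on the curve


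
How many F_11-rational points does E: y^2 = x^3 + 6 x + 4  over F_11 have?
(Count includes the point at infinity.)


For each x in F_11, count y with y^2 = x^3 + 6 x + 4 mod 11:
  x = 0: RHS = 4, y in [2, 9]  -> 2 point(s)
  x = 1: RHS = 0, y in [0]  -> 1 point(s)
  x = 3: RHS = 5, y in [4, 7]  -> 2 point(s)
  x = 4: RHS = 4, y in [2, 9]  -> 2 point(s)
  x = 5: RHS = 5, y in [4, 7]  -> 2 point(s)
  x = 6: RHS = 3, y in [5, 6]  -> 2 point(s)
  x = 7: RHS = 4, y in [2, 9]  -> 2 point(s)
  x = 8: RHS = 3, y in [5, 6]  -> 2 point(s)
Affine points: 15. Add the point at infinity: total = 16.

#E(F_11) = 16


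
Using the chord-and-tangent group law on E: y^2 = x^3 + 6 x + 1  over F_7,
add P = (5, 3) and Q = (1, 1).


P != Q, so use the chord formula.
s = (y2 - y1) / (x2 - x1) = (5) / (3) mod 7 = 4
x3 = s^2 - x1 - x2 mod 7 = 4^2 - 5 - 1 = 3
y3 = s (x1 - x3) - y1 mod 7 = 4 * (5 - 3) - 3 = 5

P + Q = (3, 5)


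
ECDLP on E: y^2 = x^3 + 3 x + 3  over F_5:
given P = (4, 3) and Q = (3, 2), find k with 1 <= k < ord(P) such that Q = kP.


Enumerate multiples of P until we hit Q = (3, 2):
  1P = (4, 3)
  2P = (3, 3)
  3P = (3, 2)
Match found at i = 3.

k = 3


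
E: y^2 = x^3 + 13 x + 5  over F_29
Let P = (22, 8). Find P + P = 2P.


Doubling: s = (3 x1^2 + a) / (2 y1)
s = (3*22^2 + 13) / (2*8) mod 29 = 10
x3 = s^2 - 2 x1 mod 29 = 10^2 - 2*22 = 27
y3 = s (x1 - x3) - y1 mod 29 = 10 * (22 - 27) - 8 = 0

2P = (27, 0)


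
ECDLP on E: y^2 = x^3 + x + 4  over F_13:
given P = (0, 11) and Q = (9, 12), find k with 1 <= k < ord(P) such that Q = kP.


Enumerate multiples of P until we hit Q = (9, 12):
  1P = (0, 11)
  2P = (9, 1)
  3P = (7, 4)
  4P = (7, 9)
  5P = (9, 12)
Match found at i = 5.

k = 5


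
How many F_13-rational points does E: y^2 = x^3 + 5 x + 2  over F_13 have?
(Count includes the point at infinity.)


For each x in F_13, count y with y^2 = x^3 + 5 x + 2 mod 13:
  x = 5: RHS = 9, y in [3, 10]  -> 2 point(s)
  x = 6: RHS = 1, y in [1, 12]  -> 2 point(s)
  x = 7: RHS = 3, y in [4, 9]  -> 2 point(s)
  x = 9: RHS = 9, y in [3, 10]  -> 2 point(s)
  x = 10: RHS = 12, y in [5, 8]  -> 2 point(s)
  x = 11: RHS = 10, y in [6, 7]  -> 2 point(s)
  x = 12: RHS = 9, y in [3, 10]  -> 2 point(s)
Affine points: 14. Add the point at infinity: total = 15.

#E(F_13) = 15


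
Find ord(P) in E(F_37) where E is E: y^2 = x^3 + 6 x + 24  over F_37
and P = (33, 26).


Compute successive multiples of P until we hit O:
  1P = (33, 26)
  2P = (18, 28)
  3P = (12, 23)
  4P = (26, 12)
  5P = (19, 2)
  6P = (34, 4)
  7P = (10, 23)
  8P = (15, 23)
  ... (continuing to 18P)
  18P = O

ord(P) = 18


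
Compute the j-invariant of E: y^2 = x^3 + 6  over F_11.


Delta = -16(4 a^3 + 27 b^2) mod 11 = 2
-1728 * (4 a)^3 = -1728 * (4*0)^3 mod 11 = 0
j = 0 * 2^(-1) mod 11 = 0

j = 0 (mod 11)


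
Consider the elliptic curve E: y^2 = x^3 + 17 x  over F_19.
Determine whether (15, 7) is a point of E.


Check whether y^2 = x^3 + 17 x + 0 (mod 19) for (x, y) = (15, 7).
LHS: y^2 = 7^2 mod 19 = 11
RHS: x^3 + 17 x + 0 = 15^3 + 17*15 + 0 mod 19 = 1
LHS != RHS

No, not on the curve


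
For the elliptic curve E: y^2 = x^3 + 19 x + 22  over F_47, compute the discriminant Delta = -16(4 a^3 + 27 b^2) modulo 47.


4 a^3 + 27 b^2 = 4*19^3 + 27*22^2 = 27436 + 13068 = 40504
Delta = -16 * (40504) = -648064
Delta mod 47 = 19

Delta = 19 (mod 47)


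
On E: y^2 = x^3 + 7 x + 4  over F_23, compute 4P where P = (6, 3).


k = 4 = 100_2 (binary, LSB first: 001)
Double-and-add from P = (6, 3):
  bit 0 = 0: acc unchanged = O
  bit 1 = 0: acc unchanged = O
  bit 2 = 1: acc = O + (19, 21) = (19, 21)

4P = (19, 21)


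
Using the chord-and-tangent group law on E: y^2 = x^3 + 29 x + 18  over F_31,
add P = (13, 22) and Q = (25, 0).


P != Q, so use the chord formula.
s = (y2 - y1) / (x2 - x1) = (9) / (12) mod 31 = 24
x3 = s^2 - x1 - x2 mod 31 = 24^2 - 13 - 25 = 11
y3 = s (x1 - x3) - y1 mod 31 = 24 * (13 - 11) - 22 = 26

P + Q = (11, 26)


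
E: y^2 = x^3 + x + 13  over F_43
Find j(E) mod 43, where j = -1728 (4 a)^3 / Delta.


Delta = -16(4 a^3 + 27 b^2) mod 43 = 28
-1728 * (4 a)^3 = -1728 * (4*1)^3 mod 43 = 4
j = 4 * 28^(-1) mod 43 = 37

j = 37 (mod 43)


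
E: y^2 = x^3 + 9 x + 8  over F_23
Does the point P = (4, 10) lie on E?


Check whether y^2 = x^3 + 9 x + 8 (mod 23) for (x, y) = (4, 10).
LHS: y^2 = 10^2 mod 23 = 8
RHS: x^3 + 9 x + 8 = 4^3 + 9*4 + 8 mod 23 = 16
LHS != RHS

No, not on the curve


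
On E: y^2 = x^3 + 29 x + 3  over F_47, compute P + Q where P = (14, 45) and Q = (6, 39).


P != Q, so use the chord formula.
s = (y2 - y1) / (x2 - x1) = (41) / (39) mod 47 = 36
x3 = s^2 - x1 - x2 mod 47 = 36^2 - 14 - 6 = 7
y3 = s (x1 - x3) - y1 mod 47 = 36 * (14 - 7) - 45 = 19

P + Q = (7, 19)


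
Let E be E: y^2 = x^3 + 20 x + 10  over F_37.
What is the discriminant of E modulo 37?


4 a^3 + 27 b^2 = 4*20^3 + 27*10^2 = 32000 + 2700 = 34700
Delta = -16 * (34700) = -555200
Delta mod 37 = 22

Delta = 22 (mod 37)


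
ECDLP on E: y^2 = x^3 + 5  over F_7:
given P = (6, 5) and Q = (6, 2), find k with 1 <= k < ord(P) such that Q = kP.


Enumerate multiples of P until we hit Q = (6, 2):
  1P = (6, 5)
  2P = (3, 5)
  3P = (5, 2)
  4P = (5, 5)
  5P = (3, 2)
  6P = (6, 2)
Match found at i = 6.

k = 6


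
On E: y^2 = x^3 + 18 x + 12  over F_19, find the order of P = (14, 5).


Compute successive multiples of P until we hit O:
  1P = (14, 5)
  2P = (7, 5)
  3P = (17, 14)
  4P = (16, 8)
  5P = (15, 3)
  6P = (13, 12)
  7P = (3, 13)
  8P = (3, 6)
  ... (continuing to 15P)
  15P = O

ord(P) = 15


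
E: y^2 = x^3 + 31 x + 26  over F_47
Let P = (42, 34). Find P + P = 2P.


Doubling: s = (3 x1^2 + a) / (2 y1)
s = (3*42^2 + 31) / (2*34) mod 47 = 14
x3 = s^2 - 2 x1 mod 47 = 14^2 - 2*42 = 18
y3 = s (x1 - x3) - y1 mod 47 = 14 * (42 - 18) - 34 = 20

2P = (18, 20)


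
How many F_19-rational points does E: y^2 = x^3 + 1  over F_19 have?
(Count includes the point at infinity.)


For each x in F_19, count y with y^2 = x^3 + 0 x + 1 mod 19:
  x = 0: RHS = 1, y in [1, 18]  -> 2 point(s)
  x = 2: RHS = 9, y in [3, 16]  -> 2 point(s)
  x = 3: RHS = 9, y in [3, 16]  -> 2 point(s)
  x = 8: RHS = 0, y in [0]  -> 1 point(s)
  x = 12: RHS = 0, y in [0]  -> 1 point(s)
  x = 14: RHS = 9, y in [3, 16]  -> 2 point(s)
  x = 18: RHS = 0, y in [0]  -> 1 point(s)
Affine points: 11. Add the point at infinity: total = 12.

#E(F_19) = 12


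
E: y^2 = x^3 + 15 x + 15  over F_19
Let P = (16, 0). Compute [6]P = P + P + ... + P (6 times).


k = 6 = 110_2 (binary, LSB first: 011)
Double-and-add from P = (16, 0):
  bit 0 = 0: acc unchanged = O
  bit 1 = 1: acc = O + O = O
  bit 2 = 1: acc = O + O = O

6P = O


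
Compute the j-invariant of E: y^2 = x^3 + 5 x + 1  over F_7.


Delta = -16(4 a^3 + 27 b^2) mod 7 = 3
-1728 * (4 a)^3 = -1728 * (4*5)^3 mod 7 = 6
j = 6 * 3^(-1) mod 7 = 2

j = 2 (mod 7)


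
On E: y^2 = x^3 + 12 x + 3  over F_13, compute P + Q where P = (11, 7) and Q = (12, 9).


P != Q, so use the chord formula.
s = (y2 - y1) / (x2 - x1) = (2) / (1) mod 13 = 2
x3 = s^2 - x1 - x2 mod 13 = 2^2 - 11 - 12 = 7
y3 = s (x1 - x3) - y1 mod 13 = 2 * (11 - 7) - 7 = 1

P + Q = (7, 1)


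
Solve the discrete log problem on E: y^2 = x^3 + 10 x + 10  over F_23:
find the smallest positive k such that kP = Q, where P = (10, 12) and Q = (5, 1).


Enumerate multiples of P until we hit Q = (5, 1):
  1P = (10, 12)
  2P = (9, 22)
  3P = (12, 8)
  4P = (5, 1)
Match found at i = 4.

k = 4


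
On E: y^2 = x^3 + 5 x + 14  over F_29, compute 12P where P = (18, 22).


k = 12 = 1100_2 (binary, LSB first: 0011)
Double-and-add from P = (18, 22):
  bit 0 = 0: acc unchanged = O
  bit 1 = 0: acc unchanged = O
  bit 2 = 1: acc = O + (24, 26) = (24, 26)
  bit 3 = 1: acc = (24, 26) + (17, 16) = (22, 10)

12P = (22, 10)


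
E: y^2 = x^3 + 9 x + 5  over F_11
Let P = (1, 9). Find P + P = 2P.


Doubling: s = (3 x1^2 + a) / (2 y1)
s = (3*1^2 + 9) / (2*9) mod 11 = 8
x3 = s^2 - 2 x1 mod 11 = 8^2 - 2*1 = 7
y3 = s (x1 - x3) - y1 mod 11 = 8 * (1 - 7) - 9 = 9

2P = (7, 9)


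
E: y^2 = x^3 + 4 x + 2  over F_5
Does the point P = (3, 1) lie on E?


Check whether y^2 = x^3 + 4 x + 2 (mod 5) for (x, y) = (3, 1).
LHS: y^2 = 1^2 mod 5 = 1
RHS: x^3 + 4 x + 2 = 3^3 + 4*3 + 2 mod 5 = 1
LHS = RHS

Yes, on the curve


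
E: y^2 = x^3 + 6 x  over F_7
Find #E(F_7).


For each x in F_7, count y with y^2 = x^3 + 6 x + 0 mod 7:
  x = 0: RHS = 0, y in [0]  -> 1 point(s)
  x = 1: RHS = 0, y in [0]  -> 1 point(s)
  x = 4: RHS = 4, y in [2, 5]  -> 2 point(s)
  x = 5: RHS = 1, y in [1, 6]  -> 2 point(s)
  x = 6: RHS = 0, y in [0]  -> 1 point(s)
Affine points: 7. Add the point at infinity: total = 8.

#E(F_7) = 8


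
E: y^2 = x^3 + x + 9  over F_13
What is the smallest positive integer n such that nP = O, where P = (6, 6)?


Compute successive multiples of P until we hit O:
  1P = (6, 6)
  2P = (0, 3)
  3P = (4, 8)
  4P = (4, 5)
  5P = (0, 10)
  6P = (6, 7)
  7P = O

ord(P) = 7


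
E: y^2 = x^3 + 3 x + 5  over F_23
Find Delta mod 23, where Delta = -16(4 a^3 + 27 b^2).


4 a^3 + 27 b^2 = 4*3^3 + 27*5^2 = 108 + 675 = 783
Delta = -16 * (783) = -12528
Delta mod 23 = 7

Delta = 7 (mod 23)


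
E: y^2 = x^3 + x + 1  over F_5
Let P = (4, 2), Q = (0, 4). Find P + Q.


P != Q, so use the chord formula.
s = (y2 - y1) / (x2 - x1) = (2) / (1) mod 5 = 2
x3 = s^2 - x1 - x2 mod 5 = 2^2 - 4 - 0 = 0
y3 = s (x1 - x3) - y1 mod 5 = 2 * (4 - 0) - 2 = 1

P + Q = (0, 1)


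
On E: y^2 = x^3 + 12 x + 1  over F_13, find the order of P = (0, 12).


Compute successive multiples of P until we hit O:
  1P = (0, 12)
  2P = (10, 9)
  3P = (4, 10)
  4P = (6, 4)
  5P = (3, 5)
  6P = (1, 12)
  7P = (12, 1)
  8P = (5, 11)
  ... (continuing to 19P)
  19P = O

ord(P) = 19


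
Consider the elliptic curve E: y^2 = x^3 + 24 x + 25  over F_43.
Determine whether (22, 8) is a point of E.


Check whether y^2 = x^3 + 24 x + 25 (mod 43) for (x, y) = (22, 8).
LHS: y^2 = 8^2 mod 43 = 21
RHS: x^3 + 24 x + 25 = 22^3 + 24*22 + 25 mod 43 = 21
LHS = RHS

Yes, on the curve


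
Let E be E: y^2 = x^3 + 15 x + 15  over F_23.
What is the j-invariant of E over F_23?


Delta = -16(4 a^3 + 27 b^2) mod 23 = 14
-1728 * (4 a)^3 = -1728 * (4*15)^3 mod 23 = 2
j = 2 * 14^(-1) mod 23 = 10

j = 10 (mod 23)


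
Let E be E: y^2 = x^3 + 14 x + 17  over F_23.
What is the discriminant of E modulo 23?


4 a^3 + 27 b^2 = 4*14^3 + 27*17^2 = 10976 + 7803 = 18779
Delta = -16 * (18779) = -300464
Delta mod 23 = 8

Delta = 8 (mod 23)


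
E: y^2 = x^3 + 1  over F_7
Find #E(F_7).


For each x in F_7, count y with y^2 = x^3 + 0 x + 1 mod 7:
  x = 0: RHS = 1, y in [1, 6]  -> 2 point(s)
  x = 1: RHS = 2, y in [3, 4]  -> 2 point(s)
  x = 2: RHS = 2, y in [3, 4]  -> 2 point(s)
  x = 3: RHS = 0, y in [0]  -> 1 point(s)
  x = 4: RHS = 2, y in [3, 4]  -> 2 point(s)
  x = 5: RHS = 0, y in [0]  -> 1 point(s)
  x = 6: RHS = 0, y in [0]  -> 1 point(s)
Affine points: 11. Add the point at infinity: total = 12.

#E(F_7) = 12


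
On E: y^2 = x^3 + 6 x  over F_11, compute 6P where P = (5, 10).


k = 6 = 110_2 (binary, LSB first: 011)
Double-and-add from P = (5, 10):
  bit 0 = 0: acc unchanged = O
  bit 1 = 1: acc = O + (5, 1) = (5, 1)
  bit 2 = 1: acc = (5, 1) + (5, 10) = O

6P = O


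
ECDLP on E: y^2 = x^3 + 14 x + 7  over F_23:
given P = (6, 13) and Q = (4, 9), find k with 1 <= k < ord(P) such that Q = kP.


Enumerate multiples of P until we hit Q = (4, 9):
  1P = (6, 13)
  2P = (19, 18)
  3P = (4, 9)
Match found at i = 3.

k = 3


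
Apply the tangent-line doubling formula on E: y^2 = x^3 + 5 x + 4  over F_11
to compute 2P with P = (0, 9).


Doubling: s = (3 x1^2 + a) / (2 y1)
s = (3*0^2 + 5) / (2*9) mod 11 = 7
x3 = s^2 - 2 x1 mod 11 = 7^2 - 2*0 = 5
y3 = s (x1 - x3) - y1 mod 11 = 7 * (0 - 5) - 9 = 0

2P = (5, 0)


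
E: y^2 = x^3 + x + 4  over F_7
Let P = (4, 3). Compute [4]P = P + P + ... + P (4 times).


k = 4 = 100_2 (binary, LSB first: 001)
Double-and-add from P = (4, 3):
  bit 0 = 0: acc unchanged = O
  bit 1 = 0: acc unchanged = O
  bit 2 = 1: acc = O + (4, 4) = (4, 4)

4P = (4, 4)


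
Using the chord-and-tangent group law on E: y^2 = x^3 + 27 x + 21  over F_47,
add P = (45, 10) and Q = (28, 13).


P != Q, so use the chord formula.
s = (y2 - y1) / (x2 - x1) = (3) / (30) mod 47 = 33
x3 = s^2 - x1 - x2 mod 47 = 33^2 - 45 - 28 = 29
y3 = s (x1 - x3) - y1 mod 47 = 33 * (45 - 29) - 10 = 1

P + Q = (29, 1)


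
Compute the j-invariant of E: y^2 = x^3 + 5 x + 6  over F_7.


Delta = -16(4 a^3 + 27 b^2) mod 7 = 3
-1728 * (4 a)^3 = -1728 * (4*5)^3 mod 7 = 6
j = 6 * 3^(-1) mod 7 = 2

j = 2 (mod 7)


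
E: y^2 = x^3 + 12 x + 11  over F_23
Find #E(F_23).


For each x in F_23, count y with y^2 = x^3 + 12 x + 11 mod 23:
  x = 1: RHS = 1, y in [1, 22]  -> 2 point(s)
  x = 4: RHS = 8, y in [10, 13]  -> 2 point(s)
  x = 5: RHS = 12, y in [9, 14]  -> 2 point(s)
  x = 6: RHS = 0, y in [0]  -> 1 point(s)
  x = 7: RHS = 1, y in [1, 22]  -> 2 point(s)
  x = 10: RHS = 4, y in [2, 21]  -> 2 point(s)
  x = 11: RHS = 2, y in [5, 18]  -> 2 point(s)
  x = 13: RHS = 18, y in [8, 15]  -> 2 point(s)
  x = 14: RHS = 2, y in [5, 18]  -> 2 point(s)
  x = 15: RHS = 1, y in [1, 22]  -> 2 point(s)
  x = 21: RHS = 2, y in [5, 18]  -> 2 point(s)
Affine points: 21. Add the point at infinity: total = 22.

#E(F_23) = 22


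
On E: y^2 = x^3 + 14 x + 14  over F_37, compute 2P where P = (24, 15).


Doubling: s = (3 x1^2 + a) / (2 y1)
s = (3*24^2 + 14) / (2*15) mod 37 = 26
x3 = s^2 - 2 x1 mod 37 = 26^2 - 2*24 = 36
y3 = s (x1 - x3) - y1 mod 37 = 26 * (24 - 36) - 15 = 6

2P = (36, 6)


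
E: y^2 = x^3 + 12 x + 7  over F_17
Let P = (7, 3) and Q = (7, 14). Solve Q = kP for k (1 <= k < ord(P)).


Enumerate multiples of P until we hit Q = (7, 14):
  1P = (7, 3)
  2P = (4, 0)
  3P = (7, 14)
Match found at i = 3.

k = 3


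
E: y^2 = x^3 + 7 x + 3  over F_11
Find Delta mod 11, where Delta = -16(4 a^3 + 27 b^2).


4 a^3 + 27 b^2 = 4*7^3 + 27*3^2 = 1372 + 243 = 1615
Delta = -16 * (1615) = -25840
Delta mod 11 = 10

Delta = 10 (mod 11)


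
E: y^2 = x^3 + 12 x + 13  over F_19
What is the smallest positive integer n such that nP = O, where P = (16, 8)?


Compute successive multiples of P until we hit O:
  1P = (16, 8)
  2P = (4, 7)
  3P = (6, 15)
  4P = (3, 0)
  5P = (6, 4)
  6P = (4, 12)
  7P = (16, 11)
  8P = O

ord(P) = 8
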